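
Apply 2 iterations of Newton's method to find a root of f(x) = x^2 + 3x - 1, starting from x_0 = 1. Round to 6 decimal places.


Newton's method: x_(n+1) = x_n - f(x_n)/f'(x_n)
f(x) = x^2 + 3x - 1
f'(x) = 2x + 3

Iteration 1:
  f(1.000000) = 3.000000
  f'(1.000000) = 5.000000
  x_1 = 1.000000 - (3.000000)/(5.000000) = 0.400000

Iteration 2:
  f(0.400000) = 0.360000
  f'(0.400000) = 3.800000
  x_2 = 0.400000 - (0.360000)/(3.800000) = 0.305263

x_2 = 0.305263


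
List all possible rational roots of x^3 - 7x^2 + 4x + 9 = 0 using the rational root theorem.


Rational root theorem: possible roots are ±p/q where:
  p divides the constant term (9): p ∈ {1, 3, 9}
  q divides the leading coefficient (1): q ∈ {1}

All possible rational roots: -9, -3, -1, 1, 3, 9

-9, -3, -1, 1, 3, 9


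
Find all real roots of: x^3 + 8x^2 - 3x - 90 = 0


Let p(x) = x^3 + 8x^2 - 3x - 90. By the rational root theorem (leading coefficient 1), any rational root is an integer divisor of 90: try ±1, ±2, ... in turn.
Test x = 1: value = -84 ≠ 0.
Test x = -1: value = -80 ≠ 0.
Test x = 2: value = -56 ≠ 0.
Test x = -2: value = -60 ≠ 0.
Test x = 3: value = 0 ✓, so (x - 3) is a factor.
Synthetic division by (x - 3): bring down 1; 1(3) + 8 = 11; 11(3) - 3 = 30; 30(3) - 90 = 0 → quotient x^2 + 11x + 30, remainder 0.
Solve the quadratic x^2 + 11x + 30 = 0: discriminant = 11^2 - 4(1)(30) = 121 - 120 = 1.
sqrt(1) = 1, so x = (-11 ± 1)/2: x = -5 or x = -6.

x = -6, x = -5, x = 3


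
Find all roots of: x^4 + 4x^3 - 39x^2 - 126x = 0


The constant term is 0, so x = 0 is a root. Factor out x:
  x^3 + 4x^2 - 39x - 126 = 0
Let p(x) = x^3 + 4x^2 - 39x - 126. By the rational root theorem (leading coefficient 1), any rational root is an integer divisor of 126: try ±1, ±2, ... in turn.
Test x = 1: value = -160 ≠ 0.
Test x = -1: value = -84 ≠ 0.
Test x = 2: value = -180 ≠ 0.
Test x = -2: value = -40 ≠ 0.
Test x = 3: value = -180 ≠ 0.
Test x = -3: value = 0 ✓, so (x + 3) is a factor.
Synthetic division by (x + 3): bring down 1; 1(-3) + 4 = 1; 1(-3) - 39 = -42; (-42)(-3) - 126 = 0 → quotient x^2 + x - 42, remainder 0.
Solve the quadratic x^2 + x - 42 = 0: discriminant = 1^2 - 4(1)(-42) = 1 + 168 = 169.
sqrt(169) = 13, so x = (-1 ± 13)/2: x = 6 or x = -7.
Collecting all roots found:

x = -7, x = -3, x = 0, x = 6


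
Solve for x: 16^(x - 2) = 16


Express both sides with the same base.
16 = 16^1
Since the bases match, equate exponents: x - 2 = 1
So x = 1 - (-2) = 3

x = 3


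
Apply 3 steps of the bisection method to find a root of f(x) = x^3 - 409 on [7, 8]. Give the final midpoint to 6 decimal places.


f(x) = x^3 - 409
f(7) = -66 < 0
f(8) = 103 > 0

Step 1: midpoint = (7.000000 + 8.000000)/2 = 7.500000
  f(7.500000) = 12.875000
  f(mid) > 0, so root is in [7.000000, 7.500000]

Step 2: midpoint = (7.000000 + 7.500000)/2 = 7.250000
  f(7.250000) = -27.921875
  f(mid) < 0, so root is in [7.250000, 7.500000]

Step 3: midpoint = (7.250000 + 7.500000)/2 = 7.375000
  f(7.375000) = -7.869141
  f(mid) < 0, so root is in [7.375000, 7.500000]

midpoint = 7.375000


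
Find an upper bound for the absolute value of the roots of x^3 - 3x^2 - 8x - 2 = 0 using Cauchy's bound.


Cauchy's bound: all roots r satisfy |r| <= 1 + max(|a_i/a_n|) for i = 0,...,n-1
where a_n is the leading coefficient.

Coefficients: [1, -3, -8, -2]
Leading coefficient a_n = 1
Ratios |a_i/a_n|: 3, 8, 2
Maximum ratio: 8
Cauchy's bound: |r| <= 1 + 8 = 9

Upper bound = 9


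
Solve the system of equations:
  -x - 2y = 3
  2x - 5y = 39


Using Cramer's rule:
Determinant D = (-1)(-5) - (2)(-2) = 5 + 4 = 9
Dx = (3)(-5) - (39)(-2) = -15 + 78 = 63
Dy = (-1)(39) - (2)(3) = -39 - 6 = -45
x = Dx/D = 63/9 = 7
y = Dy/D = -45/9 = -5

x = 7, y = -5


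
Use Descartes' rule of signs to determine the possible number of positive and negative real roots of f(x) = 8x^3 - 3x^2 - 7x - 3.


Descartes' rule of signs:

For positive roots, count sign changes in f(x) = 8x^3 - 3x^2 - 7x - 3:
Signs of coefficients: +, -, -, -
Number of sign changes: 1
Possible positive real roots: 1

For negative roots, examine f(-x) = -8x^3 - 3x^2 + 7x - 3:
Signs of coefficients: -, -, +, -
Number of sign changes: 2
Possible negative real roots: 2, 0

Positive roots: 1; Negative roots: 2 or 0


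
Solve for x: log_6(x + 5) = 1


Convert to exponential form: x + 5 = 6^1 = 6
x = 6 - 5 = 1
Check: log_6(1 + 5) = log_6(6) = log_6(6) = 1 ✓

x = 1


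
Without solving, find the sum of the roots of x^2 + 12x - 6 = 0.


By Vieta's formulas for ax^2 + bx + c = 0:
  Sum of roots = -b/a
  Product of roots = c/a

Here a = 1, b = 12, c = -6
Sum = -(12)/1 = -12
Product = -6/1 = -6

Sum = -12


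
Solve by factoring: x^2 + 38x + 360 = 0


We need two numbers that multiply to 360 and add to 38.
Those numbers are 20 and 18 (since 20 * 18 = 360 and 20 + 18 = 38).
So x^2 + 38x + 360 = (x + 20)(x + 18) = 0
Setting each factor to zero: x = -20 or x = -18

x = -20, x = -18


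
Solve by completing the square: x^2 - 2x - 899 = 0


Start: x^2 - 2x - 899 = 0
Move constant: x^2 - 2x = 899
Half of -2 is -1, squared is 1
Add 1 to both sides: x^2 - 2x + 1 = 900
(x - 1)^2 = 900
x - 1 = ±30
x = 1 + 30 = 31 or x = 1 - 30 = -29

x = -29, x = 31


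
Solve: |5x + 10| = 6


An absolute value equation |expr| = 6 gives two cases:
Case 1: 5x + 10 = 6
  5x = -4, so x = -4/5
Case 2: 5x + 10 = -6
  5x = -16, so x = -16/5

x = -16/5, x = -4/5


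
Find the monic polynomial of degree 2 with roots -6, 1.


A monic polynomial with roots -6, 1 is:
p(x) = (x + 6)(x - 1)
After multiplying by (x + 6): x + 6
After multiplying by (x - 1): x^2 + 5x - 6

x^2 + 5x - 6


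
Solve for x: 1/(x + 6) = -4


Multiply both sides by (x + 6): 1 = -4(x + 6)
Distribute: 1 = -4x - 24
-4x = 1 + 24 = 25
x = -25/4

x = -25/4


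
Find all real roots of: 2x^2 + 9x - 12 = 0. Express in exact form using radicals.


Using the quadratic formula: x = (-b ± sqrt(b^2 - 4ac)) / (2a)
Here a = 2, b = 9, c = -12
Discriminant = b^2 - 4ac = 9^2 - 4(2)(-12) = 81 + 96 = 177
Since discriminant = 177 > 0, there are two real roots.
x = (-9 ± sqrt(177)) / 4
Numerically: x ≈ 1.0760 or x ≈ -5.5760

x = (-9 + sqrt(177)) / 4 or x = (-9 - sqrt(177)) / 4


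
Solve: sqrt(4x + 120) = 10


Square both sides: 4x + 120 = 10^2 = 100
4x = 100 - 120 = -20
x = -5
Check: sqrt(4*(-5) + 120) = sqrt(100) = 10 ✓

x = -5


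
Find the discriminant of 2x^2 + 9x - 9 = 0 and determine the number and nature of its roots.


For ax^2 + bx + c = 0, discriminant D = b^2 - 4ac
Here a = 2, b = 9, c = -9
D = (9)^2 - 4(2)(-9) = 81 + 72 = 153

D = 153 > 0 but not a perfect square
The equation has 2 distinct real irrational roots.

Discriminant = 153, 2 distinct real irrational roots


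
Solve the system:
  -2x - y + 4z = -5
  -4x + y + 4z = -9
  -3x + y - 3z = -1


Using Cramer's rule. Expand each determinant along the first row.
D  = (-2)*[1*(-3) - 4*1] - (-1)*[(-4)*(-3) - 4*(-3)] + 4*[(-4)*1 - 1*(-3)]
  = (-2)*(-7) - (-1)*(24) + 4*(-1) = 34
Dx = (-5)*[1*(-3) - 4*1] - (-1)*[(-9)*(-3) - 4*(-1)] + 4*[(-9)*1 - 1*(-1)]
  = (-5)*(-7) - (-1)*(31) + 4*(-8) = 34
Dy = (-2)*[(-9)*(-3) - 4*(-1)] - (-5)*[(-4)*(-3) - 4*(-3)] + 4*[(-4)*(-1) - (-9)*(-3)]
  = (-2)*(31) - (-5)*(24) + 4*(-23) = -34
Dz = (-2)*[1*(-1) - (-9)*1] - (-1)*[(-4)*(-1) - (-9)*(-3)] + (-5)*[(-4)*1 - 1*(-3)]
  = (-2)*(8) - (-1)*(-23) + (-5)*(-1) = -34
x = Dx/D = 34/34 = 1, y = Dy/D = -34/34 = -1, z = Dz/D = -34/34 = -1
Check eq1: (-2)(1) + (-1)(-1) + (4)(-1) = -5 = -5 ✓
Check eq2: (-4)(1) + (1)(-1) + (4)(-1) = -9 = -9 ✓
Check eq3: (-3)(1) + (1)(-1) + (-3)(-1) = -1 = -1 ✓

x = 1, y = -1, z = -1


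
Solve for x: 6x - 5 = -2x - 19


Starting with: 6x - 5 = -2x - 19
Move all x terms to left: (6 + 2)x = -19 + 5
Simplify: 8x = -14
Divide both sides by 8: x = -7/4

x = -7/4


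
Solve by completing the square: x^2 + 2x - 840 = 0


Start: x^2 + 2x - 840 = 0
Move constant: x^2 + 2x = 840
Half of 2 is 1, squared is 1
Add 1 to both sides: x^2 + 2x + 1 = 841
(x + 1)^2 = 841
x + 1 = ±29
x = -1 + 29 = 28 or x = -1 - 29 = -30

x = -30, x = 28


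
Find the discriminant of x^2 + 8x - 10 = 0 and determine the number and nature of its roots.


For ax^2 + bx + c = 0, discriminant D = b^2 - 4ac
Here a = 1, b = 8, c = -10
D = (8)^2 - 4(1)(-10) = 64 + 40 = 104

D = 104 > 0 but not a perfect square
The equation has 2 distinct real irrational roots.

Discriminant = 104, 2 distinct real irrational roots


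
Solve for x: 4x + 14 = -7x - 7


Starting with: 4x + 14 = -7x - 7
Move all x terms to left: (4 + 7)x = -7 - 14
Simplify: 11x = -21
Divide both sides by 11: x = -21/11

x = -21/11


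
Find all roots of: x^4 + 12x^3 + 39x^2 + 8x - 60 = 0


Let p(x) = x^4 + 12x^3 + 39x^2 + 8x - 60. By the rational root theorem (leading coefficient 1), any rational root is an integer divisor of 60: try ±1, ±2, ... in turn.
Test x = 1: value = 0 ✓, so (x - 1) is a factor.
Synthetic division by (x - 1): bring down 1; 1(1) + 12 = 13; 13(1) + 39 = 52; 52(1) + 8 = 60; 60(1) - 60 = 0 → quotient x^3 + 13x^2 + 52x + 60, remainder 0.
Continue with the quotient x^3 + 13x^2 + 52x + 60 (candidates must divide 60; re-test x = 1 first in case it repeats).
Test x = 1: value = 126 ≠ 0.
Test x = -1: value = 20 ≠ 0.
Test x = 2: value = 224 ≠ 0.
Test x = -2: value = 0 ✓, so (x + 2) is a factor.
Synthetic division by (x + 2): bring down 1; 1(-2) + 13 = 11; 11(-2) + 52 = 30; 30(-2) + 60 = 0 → quotient x^2 + 11x + 30, remainder 0.
Solve the quadratic x^2 + 11x + 30 = 0: discriminant = 11^2 - 4(1)(30) = 121 - 120 = 1.
sqrt(1) = 1, so x = (-11 ± 1)/2: x = -5 or x = -6.
Collecting all roots found:

x = -6, x = -5, x = -2, x = 1


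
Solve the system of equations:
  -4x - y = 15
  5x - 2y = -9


Using Cramer's rule:
Determinant D = (-4)(-2) - (5)(-1) = 8 + 5 = 13
Dx = (15)(-2) - (-9)(-1) = -30 - 9 = -39
Dy = (-4)(-9) - (5)(15) = 36 - 75 = -39
x = Dx/D = -39/13 = -3
y = Dy/D = -39/13 = -3

x = -3, y = -3


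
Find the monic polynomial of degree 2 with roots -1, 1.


A monic polynomial with roots -1, 1 is:
p(x) = (x + 1)(x - 1)
After multiplying by (x + 1): x + 1
After multiplying by (x - 1): x^2 - 1

x^2 - 1


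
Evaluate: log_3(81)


We need the exponent such that 3^? = 81
3^4 = 81
Therefore log_3(81) = 4

4


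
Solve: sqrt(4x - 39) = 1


Square both sides: 4x - 39 = 1^2 = 1
4x = 1 + 39 = 40
x = 10
Check: sqrt(4*10 - 39) = sqrt(1) = 1 ✓

x = 10


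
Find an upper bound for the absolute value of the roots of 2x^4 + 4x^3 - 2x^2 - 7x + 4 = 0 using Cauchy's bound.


Cauchy's bound: all roots r satisfy |r| <= 1 + max(|a_i/a_n|) for i = 0,...,n-1
where a_n is the leading coefficient.

Coefficients: [2, 4, -2, -7, 4]
Leading coefficient a_n = 2
Ratios |a_i/a_n|: 2, 1, 7/2, 2
Maximum ratio: 7/2
Cauchy's bound: |r| <= 1 + 7/2 = 9/2

Upper bound = 9/2


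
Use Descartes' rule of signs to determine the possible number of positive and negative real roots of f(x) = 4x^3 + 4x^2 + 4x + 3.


Descartes' rule of signs:

For positive roots, count sign changes in f(x) = 4x^3 + 4x^2 + 4x + 3:
Signs of coefficients: +, +, +, +
Number of sign changes: 0
Possible positive real roots: 0

For negative roots, examine f(-x) = -4x^3 + 4x^2 - 4x + 3:
Signs of coefficients: -, +, -, +
Number of sign changes: 3
Possible negative real roots: 3, 1

Positive roots: 0; Negative roots: 3 or 1


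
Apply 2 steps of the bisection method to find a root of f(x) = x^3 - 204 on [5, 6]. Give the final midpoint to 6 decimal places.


f(x) = x^3 - 204
f(5) = -79 < 0
f(6) = 12 > 0

Step 1: midpoint = (5.000000 + 6.000000)/2 = 5.500000
  f(5.500000) = -37.625000
  f(mid) < 0, so root is in [5.500000, 6.000000]

Step 2: midpoint = (5.500000 + 6.000000)/2 = 5.750000
  f(5.750000) = -13.890625
  f(mid) < 0, so root is in [5.750000, 6.000000]

midpoint = 5.750000


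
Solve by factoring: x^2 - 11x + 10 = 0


We need two numbers that multiply to 10 and add to -11.
Those numbers are -1 and -10 (since (-1) * (-10) = 10 and (-1) + (-10) = -11).
So x^2 - 11x + 10 = (x - 1)(x - 10) = 0
Setting each factor to zero: x = 1 or x = 10

x = 1, x = 10


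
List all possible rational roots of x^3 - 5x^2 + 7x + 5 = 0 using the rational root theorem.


Rational root theorem: possible roots are ±p/q where:
  p divides the constant term (5): p ∈ {1, 5}
  q divides the leading coefficient (1): q ∈ {1}

All possible rational roots: -5, -1, 1, 5

-5, -1, 1, 5


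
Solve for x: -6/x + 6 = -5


Subtract 6 from both sides: -6/x = -11
Multiply both sides by x: -6 = -11 * x
Divide by -11: x = 6/11

x = 6/11


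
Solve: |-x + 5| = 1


An absolute value equation |expr| = 1 gives two cases:
Case 1: -x + 5 = 1
  -x = -4, so x = 4
Case 2: -x + 5 = -1
  -x = -6, so x = 6

x = 4, x = 6


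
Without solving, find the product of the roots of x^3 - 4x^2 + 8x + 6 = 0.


By Vieta's formulas for x^3 + bx^2 + cx + d = 0:
  r1 + r2 + r3 = -b/a = 4
  r1*r2 + r1*r3 + r2*r3 = c/a = 8
  r1*r2*r3 = -d/a = -6


Product = -6


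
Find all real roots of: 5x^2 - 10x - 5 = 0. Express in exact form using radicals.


Using the quadratic formula: x = (-b ± sqrt(b^2 - 4ac)) / (2a)
Here a = 5, b = -10, c = -5
Discriminant = b^2 - 4ac = (-10)^2 - 4(5)(-5) = 100 + 100 = 200
Since discriminant = 200 > 0, there are two real roots.
x = (10 ± 10*sqrt(2)) / 10
Simplifying: x = 1 ± sqrt(2)
Numerically: x ≈ 2.4142 or x ≈ -0.4142

x = 1 + sqrt(2) or x = 1 - sqrt(2)


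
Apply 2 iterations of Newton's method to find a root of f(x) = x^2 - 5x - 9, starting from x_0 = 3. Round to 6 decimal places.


Newton's method: x_(n+1) = x_n - f(x_n)/f'(x_n)
f(x) = x^2 - 5x - 9
f'(x) = 2x - 5

Iteration 1:
  f(3.000000) = -15.000000
  f'(3.000000) = 1.000000
  x_1 = 3.000000 - (-15.000000)/(1.000000) = 18.000000

Iteration 2:
  f(18.000000) = 225.000000
  f'(18.000000) = 31.000000
  x_2 = 18.000000 - (225.000000)/(31.000000) = 10.741935

x_2 = 10.741935


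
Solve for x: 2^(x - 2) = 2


Express both sides with the same base.
2 = 2^1
Since the bases match, equate exponents: x - 2 = 1
So x = 1 - (-2) = 3

x = 3


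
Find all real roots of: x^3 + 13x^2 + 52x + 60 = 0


Let p(x) = x^3 + 13x^2 + 52x + 60. By the rational root theorem (leading coefficient 1), any rational root is an integer divisor of 60: try ±1, ±2, ... in turn.
Test x = 1: value = 126 ≠ 0.
Test x = -1: value = 20 ≠ 0.
Test x = 2: value = 224 ≠ 0.
Test x = -2: value = 0 ✓, so (x + 2) is a factor.
Synthetic division by (x + 2): bring down 1; 1(-2) + 13 = 11; 11(-2) + 52 = 30; 30(-2) + 60 = 0 → quotient x^2 + 11x + 30, remainder 0.
Solve the quadratic x^2 + 11x + 30 = 0: discriminant = 11^2 - 4(1)(30) = 121 - 120 = 1.
sqrt(1) = 1, so x = (-11 ± 1)/2: x = -5 or x = -6.

x = -6, x = -5, x = -2


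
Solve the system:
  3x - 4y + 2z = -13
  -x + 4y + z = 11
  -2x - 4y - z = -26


Using Cramer's rule. Expand each determinant along the first row.
D  = 3*[4*(-1) - 1*(-4)] - (-4)*[(-1)*(-1) - 1*(-2)] + 2*[(-1)*(-4) - 4*(-2)]
  = 3*(0) - (-4)*(3) + 2*(12) = 36
Dx = (-13)*[4*(-1) - 1*(-4)] - (-4)*[11*(-1) - 1*(-26)] + 2*[11*(-4) - 4*(-26)]
  = (-13)*(0) - (-4)*(15) + 2*(60) = 180
Dy = 3*[11*(-1) - 1*(-26)] - (-13)*[(-1)*(-1) - 1*(-2)] + 2*[(-1)*(-26) - 11*(-2)]
  = 3*(15) - (-13)*(3) + 2*(48) = 180
Dz = 3*[4*(-26) - 11*(-4)] - (-4)*[(-1)*(-26) - 11*(-2)] + (-13)*[(-1)*(-4) - 4*(-2)]
  = 3*(-60) - (-4)*(48) + (-13)*(12) = -144
x = Dx/D = 180/36 = 5, y = Dy/D = 180/36 = 5, z = Dz/D = -144/36 = -4
Check eq1: (3)(5) + (-4)(5) + (2)(-4) = -13 = -13 ✓
Check eq2: (-1)(5) + (4)(5) + (1)(-4) = 11 = 11 ✓
Check eq3: (-2)(5) + (-4)(5) + (-1)(-4) = -26 = -26 ✓

x = 5, y = 5, z = -4


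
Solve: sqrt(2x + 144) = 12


Square both sides: 2x + 144 = 12^2 = 144
2x = 144 - 144 = 0
x = 0
Check: sqrt(2*0 + 144) = sqrt(144) = 12 ✓

x = 0


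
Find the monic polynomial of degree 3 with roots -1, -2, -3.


A monic polynomial with roots -1, -2, -3 is:
p(x) = (x + 1)(x + 2)(x + 3)
After multiplying by (x + 1): x + 1
After multiplying by (x + 2): x^2 + 3x + 2
After multiplying by (x + 3): x^3 + 6x^2 + 11x + 6

x^3 + 6x^2 + 11x + 6


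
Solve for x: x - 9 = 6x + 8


Starting with: x - 9 = 6x + 8
Move all x terms to left: (1 - 6)x = 8 + 9
Simplify: -5x = 17
Divide both sides by -5: x = -17/5

x = -17/5


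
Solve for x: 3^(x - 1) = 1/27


Express both sides with the same base.
1/27 = 3^(-3)
Since the bases match, equate exponents: x - 1 = -3
So x = -3 - (-1) = -2

x = -2


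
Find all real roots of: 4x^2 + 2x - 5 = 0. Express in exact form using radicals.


Using the quadratic formula: x = (-b ± sqrt(b^2 - 4ac)) / (2a)
Here a = 4, b = 2, c = -5
Discriminant = b^2 - 4ac = 2^2 - 4(4)(-5) = 4 + 80 = 84
Since discriminant = 84 > 0, there are two real roots.
x = (-2 ± 2*sqrt(21)) / 8
Simplifying: x = (-1 ± sqrt(21)) / 4
Numerically: x ≈ 0.8956 or x ≈ -1.3956

x = (-1 + sqrt(21)) / 4 or x = (-1 - sqrt(21)) / 4


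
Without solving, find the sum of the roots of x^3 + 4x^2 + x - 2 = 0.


By Vieta's formulas for x^3 + bx^2 + cx + d = 0:
  r1 + r2 + r3 = -b/a = -4
  r1*r2 + r1*r3 + r2*r3 = c/a = 1
  r1*r2*r3 = -d/a = 2


Sum = -4


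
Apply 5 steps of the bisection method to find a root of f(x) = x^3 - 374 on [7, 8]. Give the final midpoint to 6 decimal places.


f(x) = x^3 - 374
f(7) = -31 < 0
f(8) = 138 > 0

Step 1: midpoint = (7.000000 + 8.000000)/2 = 7.500000
  f(7.500000) = 47.875000
  f(mid) > 0, so root is in [7.000000, 7.500000]

Step 2: midpoint = (7.000000 + 7.500000)/2 = 7.250000
  f(7.250000) = 7.078125
  f(mid) > 0, so root is in [7.000000, 7.250000]

Step 3: midpoint = (7.000000 + 7.250000)/2 = 7.125000
  f(7.125000) = -12.294922
  f(mid) < 0, so root is in [7.125000, 7.250000]

Step 4: midpoint = (7.125000 + 7.250000)/2 = 7.187500
  f(7.187500) = -2.692627
  f(mid) < 0, so root is in [7.187500, 7.250000]

Step 5: midpoint = (7.187500 + 7.250000)/2 = 7.218750
  f(7.218750) = 2.171600
  f(mid) > 0, so root is in [7.187500, 7.218750]

midpoint = 7.218750


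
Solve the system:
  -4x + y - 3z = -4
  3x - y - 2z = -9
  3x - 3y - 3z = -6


Using Cramer's rule. Expand each determinant along the first row.
D  = (-4)*[(-1)*(-3) - (-2)*(-3)] - 1*[3*(-3) - (-2)*3] + (-3)*[3*(-3) - (-1)*3]
  = (-4)*(-3) - 1*(-3) + (-3)*(-6) = 33
Dx = (-4)*[(-1)*(-3) - (-2)*(-3)] - 1*[(-9)*(-3) - (-2)*(-6)] + (-3)*[(-9)*(-3) - (-1)*(-6)]
  = (-4)*(-3) - 1*(15) + (-3)*(21) = -66
Dy = (-4)*[(-9)*(-3) - (-2)*(-6)] - (-4)*[3*(-3) - (-2)*3] + (-3)*[3*(-6) - (-9)*3]
  = (-4)*(15) - (-4)*(-3) + (-3)*(9) = -99
Dz = (-4)*[(-1)*(-6) - (-9)*(-3)] - 1*[3*(-6) - (-9)*3] + (-4)*[3*(-3) - (-1)*3]
  = (-4)*(-21) - 1*(9) + (-4)*(-6) = 99
x = Dx/D = -66/33 = -2, y = Dy/D = -99/33 = -3, z = Dz/D = 99/33 = 3
Check eq1: (-4)(-2) + (1)(-3) + (-3)(3) = -4 = -4 ✓
Check eq2: (3)(-2) + (-1)(-3) + (-2)(3) = -9 = -9 ✓
Check eq3: (3)(-2) + (-3)(-3) + (-3)(3) = -6 = -6 ✓

x = -2, y = -3, z = 3


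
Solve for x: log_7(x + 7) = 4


Convert to exponential form: x + 7 = 7^4 = 2401
x = 2401 - 7 = 2394
Check: log_7(2394 + 7) = log_7(2401) = log_7(2401) = 4 ✓

x = 2394


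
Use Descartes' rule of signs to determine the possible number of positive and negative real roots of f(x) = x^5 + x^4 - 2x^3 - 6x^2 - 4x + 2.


Descartes' rule of signs:

For positive roots, count sign changes in f(x) = x^5 + x^4 - 2x^3 - 6x^2 - 4x + 2:
Signs of coefficients: +, +, -, -, -, +
Number of sign changes: 2
Possible positive real roots: 2, 0

For negative roots, examine f(-x) = -x^5 + x^4 + 2x^3 - 6x^2 + 4x + 2:
Signs of coefficients: -, +, +, -, +, +
Number of sign changes: 3
Possible negative real roots: 3, 1

Positive roots: 2 or 0; Negative roots: 3 or 1


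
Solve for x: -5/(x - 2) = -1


Multiply both sides by (x - 2): -5 = -1(x - 2)
Distribute: -5 = -x + 2
-x = -5 - 2 = -7
x = 7

x = 7


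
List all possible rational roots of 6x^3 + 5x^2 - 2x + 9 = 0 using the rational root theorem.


Rational root theorem: possible roots are ±p/q where:
  p divides the constant term (9): p ∈ {1, 3, 9}
  q divides the leading coefficient (6): q ∈ {1, 2, 3, 6}

All possible rational roots: -9, -9/2, -3, -3/2, -1, -1/2, -1/3, -1/6, 1/6, 1/3, 1/2, 1, 3/2, 3, 9/2, 9

-9, -9/2, -3, -3/2, -1, -1/2, -1/3, -1/6, 1/6, 1/3, 1/2, 1, 3/2, 3, 9/2, 9


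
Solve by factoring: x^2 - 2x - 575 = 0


We need two numbers that multiply to -575 and add to -2.
Those numbers are -25 and 23 (since (-25) * 23 = -575 and (-25) + 23 = -2).
So x^2 - 2x - 575 = (x - 25)(x + 23) = 0
Setting each factor to zero: x = 25 or x = -23

x = -23, x = 25


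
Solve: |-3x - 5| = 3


An absolute value equation |expr| = 3 gives two cases:
Case 1: -3x - 5 = 3
  -3x = 8, so x = -8/3
Case 2: -3x - 5 = -3
  -3x = 2, so x = -2/3

x = -8/3, x = -2/3


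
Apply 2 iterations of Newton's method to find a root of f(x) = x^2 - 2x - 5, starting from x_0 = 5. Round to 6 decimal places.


Newton's method: x_(n+1) = x_n - f(x_n)/f'(x_n)
f(x) = x^2 - 2x - 5
f'(x) = 2x - 2

Iteration 1:
  f(5.000000) = 10.000000
  f'(5.000000) = 8.000000
  x_1 = 5.000000 - (10.000000)/(8.000000) = 3.750000

Iteration 2:
  f(3.750000) = 1.562500
  f'(3.750000) = 5.500000
  x_2 = 3.750000 - (1.562500)/(5.500000) = 3.465909

x_2 = 3.465909


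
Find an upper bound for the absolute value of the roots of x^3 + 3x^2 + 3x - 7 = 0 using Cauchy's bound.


Cauchy's bound: all roots r satisfy |r| <= 1 + max(|a_i/a_n|) for i = 0,...,n-1
where a_n is the leading coefficient.

Coefficients: [1, 3, 3, -7]
Leading coefficient a_n = 1
Ratios |a_i/a_n|: 3, 3, 7
Maximum ratio: 7
Cauchy's bound: |r| <= 1 + 7 = 8

Upper bound = 8


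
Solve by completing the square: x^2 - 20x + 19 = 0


Start: x^2 - 20x + 19 = 0
Move constant: x^2 - 20x = -19
Half of -20 is -10, squared is 100
Add 100 to both sides: x^2 - 20x + 100 = 81
(x - 10)^2 = 81
x - 10 = ±9
x = 10 + 9 = 19 or x = 10 - 9 = 1

x = 1, x = 19


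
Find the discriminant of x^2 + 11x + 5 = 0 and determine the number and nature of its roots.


For ax^2 + bx + c = 0, discriminant D = b^2 - 4ac
Here a = 1, b = 11, c = 5
D = (11)^2 - 4(1)(5) = 121 - 20 = 101

D = 101 > 0 but not a perfect square
The equation has 2 distinct real irrational roots.

Discriminant = 101, 2 distinct real irrational roots


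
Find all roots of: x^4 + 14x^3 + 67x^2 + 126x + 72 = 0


Let p(x) = x^4 + 14x^3 + 67x^2 + 126x + 72. By the rational root theorem (leading coefficient 1), any rational root is an integer divisor of 72: try ±1, ±2, ... in turn.
Test x = 1: value = 280 ≠ 0.
Test x = -1: value = 0 ✓, so (x + 1) is a factor.
Synthetic division by (x + 1): bring down 1; 1(-1) + 14 = 13; 13(-1) + 67 = 54; 54(-1) + 126 = 72; 72(-1) + 72 = 0 → quotient x^3 + 13x^2 + 54x + 72, remainder 0.
Continue with the quotient x^3 + 13x^2 + 54x + 72 (candidates must divide 72; re-test x = -1 first in case it repeats).
Test x = -1: value = 30 ≠ 0.
Test x = 2: value = 240 ≠ 0.
Test x = -2: value = 8 ≠ 0.
Test x = 3: value = 378 ≠ 0.
Test x = -3: value = 0 ✓, so (x + 3) is a factor.
Synthetic division by (x + 3): bring down 1; 1(-3) + 13 = 10; 10(-3) + 54 = 24; 24(-3) + 72 = 0 → quotient x^2 + 10x + 24, remainder 0.
Solve the quadratic x^2 + 10x + 24 = 0: discriminant = 10^2 - 4(1)(24) = 100 - 96 = 4.
sqrt(4) = 2, so x = (-10 ± 2)/2: x = -4 or x = -6.
Collecting all roots found:

x = -6, x = -4, x = -3, x = -1


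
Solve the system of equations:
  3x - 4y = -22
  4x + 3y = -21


Using Cramer's rule:
Determinant D = (3)(3) - (4)(-4) = 9 + 16 = 25
Dx = (-22)(3) - (-21)(-4) = -66 - 84 = -150
Dy = (3)(-21) - (4)(-22) = -63 + 88 = 25
x = Dx/D = -150/25 = -6
y = Dy/D = 25/25 = 1

x = -6, y = 1


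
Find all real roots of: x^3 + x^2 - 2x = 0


The constant term is 0, so x = 0 is a root. Factor out x:
  x(x^2 + x - 2) = 0
Solve the quadratic x^2 + x - 2 = 0: discriminant = 1^2 - 4(1)(-2) = 1 + 8 = 9.
sqrt(9) = 3, so x = (-1 ± 3)/2: x = 1 or x = -2.

x = -2, x = 0, x = 1


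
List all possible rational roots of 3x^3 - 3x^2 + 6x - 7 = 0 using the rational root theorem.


Rational root theorem: possible roots are ±p/q where:
  p divides the constant term (-7): p ∈ {1, 7}
  q divides the leading coefficient (3): q ∈ {1, 3}

All possible rational roots: -7, -7/3, -1, -1/3, 1/3, 1, 7/3, 7

-7, -7/3, -1, -1/3, 1/3, 1, 7/3, 7


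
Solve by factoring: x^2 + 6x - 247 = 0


We need two numbers that multiply to -247 and add to 6.
Those numbers are 19 and -13 (since 19 * (-13) = -247 and 19 + (-13) = 6).
So x^2 + 6x - 247 = (x + 19)(x - 13) = 0
Setting each factor to zero: x = -19 or x = 13

x = -19, x = 13


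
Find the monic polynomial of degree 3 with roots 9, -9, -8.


A monic polynomial with roots 9, -9, -8 is:
p(x) = (x - 9)(x + 9)(x + 8)
After multiplying by (x - 9): x - 9
After multiplying by (x + 9): x^2 - 81
After multiplying by (x + 8): x^3 + 8x^2 - 81x - 648

x^3 + 8x^2 - 81x - 648


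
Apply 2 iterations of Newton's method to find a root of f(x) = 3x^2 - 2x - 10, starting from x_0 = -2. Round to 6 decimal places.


Newton's method: x_(n+1) = x_n - f(x_n)/f'(x_n)
f(x) = 3x^2 - 2x - 10
f'(x) = 6x - 2

Iteration 1:
  f(-2.000000) = 6.000000
  f'(-2.000000) = -14.000000
  x_1 = -2.000000 - (6.000000)/(-14.000000) = -1.571429

Iteration 2:
  f(-1.571429) = 0.551020
  f'(-1.571429) = -11.428571
  x_2 = -1.571429 - (0.551020)/(-11.428571) = -1.523214

x_2 = -1.523214


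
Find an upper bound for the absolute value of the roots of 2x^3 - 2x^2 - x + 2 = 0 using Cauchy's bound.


Cauchy's bound: all roots r satisfy |r| <= 1 + max(|a_i/a_n|) for i = 0,...,n-1
where a_n is the leading coefficient.

Coefficients: [2, -2, -1, 2]
Leading coefficient a_n = 2
Ratios |a_i/a_n|: 1, 1/2, 1
Maximum ratio: 1
Cauchy's bound: |r| <= 1 + 1 = 2

Upper bound = 2


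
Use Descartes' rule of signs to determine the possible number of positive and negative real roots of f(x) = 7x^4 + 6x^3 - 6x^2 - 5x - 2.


Descartes' rule of signs:

For positive roots, count sign changes in f(x) = 7x^4 + 6x^3 - 6x^2 - 5x - 2:
Signs of coefficients: +, +, -, -, -
Number of sign changes: 1
Possible positive real roots: 1

For negative roots, examine f(-x) = 7x^4 - 6x^3 - 6x^2 + 5x - 2:
Signs of coefficients: +, -, -, +, -
Number of sign changes: 3
Possible negative real roots: 3, 1

Positive roots: 1; Negative roots: 3 or 1


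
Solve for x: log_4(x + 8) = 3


Convert to exponential form: x + 8 = 4^3 = 64
x = 64 - 8 = 56
Check: log_4(56 + 8) = log_4(64) = log_4(64) = 3 ✓

x = 56


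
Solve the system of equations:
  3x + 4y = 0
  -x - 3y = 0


Using Cramer's rule:
Determinant D = (3)(-3) - (-1)(4) = -9 + 4 = -5
Dx = (0)(-3) - (0)(4) = 0 - 0 = 0
Dy = (3)(0) - (-1)(0) = 0 - 0 = 0
x = Dx/D = 0/-5 = 0
y = Dy/D = 0/-5 = 0

x = 0, y = 0


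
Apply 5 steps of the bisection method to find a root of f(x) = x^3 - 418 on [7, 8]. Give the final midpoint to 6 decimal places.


f(x) = x^3 - 418
f(7) = -75 < 0
f(8) = 94 > 0

Step 1: midpoint = (7.000000 + 8.000000)/2 = 7.500000
  f(7.500000) = 3.875000
  f(mid) > 0, so root is in [7.000000, 7.500000]

Step 2: midpoint = (7.000000 + 7.500000)/2 = 7.250000
  f(7.250000) = -36.921875
  f(mid) < 0, so root is in [7.250000, 7.500000]

Step 3: midpoint = (7.250000 + 7.500000)/2 = 7.375000
  f(7.375000) = -16.869141
  f(mid) < 0, so root is in [7.375000, 7.500000]

Step 4: midpoint = (7.375000 + 7.500000)/2 = 7.437500
  f(7.437500) = -6.584229
  f(mid) < 0, so root is in [7.437500, 7.500000]

Step 5: midpoint = (7.437500 + 7.500000)/2 = 7.468750
  f(7.468750) = -1.376495
  f(mid) < 0, so root is in [7.468750, 7.500000]

midpoint = 7.468750


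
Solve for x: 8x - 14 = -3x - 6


Starting with: 8x - 14 = -3x - 6
Move all x terms to left: (8 + 3)x = -6 + 14
Simplify: 11x = 8
Divide both sides by 11: x = 8/11

x = 8/11


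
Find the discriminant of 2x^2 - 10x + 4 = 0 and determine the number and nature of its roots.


For ax^2 + bx + c = 0, discriminant D = b^2 - 4ac
Here a = 2, b = -10, c = 4
D = (-10)^2 - 4(2)(4) = 100 - 32 = 68

D = 68 > 0 but not a perfect square
The equation has 2 distinct real irrational roots.

Discriminant = 68, 2 distinct real irrational roots


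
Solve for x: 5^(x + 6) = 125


Express both sides with the same base.
125 = 5^3
Since the bases match, equate exponents: x + 6 = 3
So x = 3 - (6) = -3

x = -3


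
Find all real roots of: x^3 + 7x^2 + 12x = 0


The constant term is 0, so x = 0 is a root. Factor out x:
  x(x^2 + 7x + 12) = 0
Solve the quadratic x^2 + 7x + 12 = 0: discriminant = 7^2 - 4(1)(12) = 49 - 48 = 1.
sqrt(1) = 1, so x = (-7 ± 1)/2: x = -3 or x = -4.

x = -4, x = -3, x = 0


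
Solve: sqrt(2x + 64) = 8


Square both sides: 2x + 64 = 8^2 = 64
2x = 64 - 64 = 0
x = 0
Check: sqrt(2*0 + 64) = sqrt(64) = 8 ✓

x = 0


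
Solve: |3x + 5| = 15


An absolute value equation |expr| = 15 gives two cases:
Case 1: 3x + 5 = 15
  3x = 10, so x = 10/3
Case 2: 3x + 5 = -15
  3x = -20, so x = -20/3

x = -20/3, x = 10/3


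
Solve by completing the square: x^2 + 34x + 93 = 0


Start: x^2 + 34x + 93 = 0
Move constant: x^2 + 34x = -93
Half of 34 is 17, squared is 289
Add 289 to both sides: x^2 + 34x + 289 = 196
(x + 17)^2 = 196
x + 17 = ±14
x = -17 + 14 = -3 or x = -17 - 14 = -31

x = -31, x = -3


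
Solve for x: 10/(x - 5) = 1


Multiply both sides by (x - 5): 10 = 1(x - 5)
Distribute: 10 = x - 5
x = 10 + 5 = 15
x = 15

x = 15


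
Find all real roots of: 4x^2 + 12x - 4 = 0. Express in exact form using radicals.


Using the quadratic formula: x = (-b ± sqrt(b^2 - 4ac)) / (2a)
Here a = 4, b = 12, c = -4
Discriminant = b^2 - 4ac = 12^2 - 4(4)(-4) = 144 + 64 = 208
Since discriminant = 208 > 0, there are two real roots.
x = (-12 ± 4*sqrt(13)) / 8
Simplifying: x = (-3 ± sqrt(13)) / 2
Numerically: x ≈ 0.3028 or x ≈ -3.3028

x = (-3 + sqrt(13)) / 2 or x = (-3 - sqrt(13)) / 2


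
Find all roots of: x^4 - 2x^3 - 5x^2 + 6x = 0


The constant term is 0, so x = 0 is a root. Factor out x:
  x^3 - 2x^2 - 5x + 6 = 0
Let p(x) = x^3 - 2x^2 - 5x + 6. By the rational root theorem (leading coefficient 1), any rational root is an integer divisor of 6: try ±1, ±2, ... in turn.
Test x = 1: value = 0 ✓, so (x - 1) is a factor.
Synthetic division by (x - 1): bring down 1; 1(1) - 2 = -1; (-1)(1) - 5 = -6; (-6)(1) + 6 = 0 → quotient x^2 - x - 6, remainder 0.
Solve the quadratic x^2 - x - 6 = 0: discriminant = (-1)^2 - 4(1)(-6) = 1 + 24 = 25.
sqrt(25) = 5, so x = (1 ± 5)/2: x = 3 or x = -2.
Collecting all roots found:

x = -2, x = 0, x = 1, x = 3


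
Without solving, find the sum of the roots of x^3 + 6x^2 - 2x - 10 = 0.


By Vieta's formulas for x^3 + bx^2 + cx + d = 0:
  r1 + r2 + r3 = -b/a = -6
  r1*r2 + r1*r3 + r2*r3 = c/a = -2
  r1*r2*r3 = -d/a = 10


Sum = -6


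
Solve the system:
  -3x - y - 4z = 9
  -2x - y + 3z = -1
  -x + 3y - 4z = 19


Using Cramer's rule. Expand each determinant along the first row.
D  = (-3)*[(-1)*(-4) - 3*3] - (-1)*[(-2)*(-4) - 3*(-1)] + (-4)*[(-2)*3 - (-1)*(-1)]
  = (-3)*(-5) - (-1)*(11) + (-4)*(-7) = 54
Dx = 9*[(-1)*(-4) - 3*3] - (-1)*[(-1)*(-4) - 3*19] + (-4)*[(-1)*3 - (-1)*19]
  = 9*(-5) - (-1)*(-53) + (-4)*(16) = -162
Dy = (-3)*[(-1)*(-4) - 3*19] - 9*[(-2)*(-4) - 3*(-1)] + (-4)*[(-2)*19 - (-1)*(-1)]
  = (-3)*(-53) - 9*(11) + (-4)*(-39) = 216
Dz = (-3)*[(-1)*19 - (-1)*3] - (-1)*[(-2)*19 - (-1)*(-1)] + 9*[(-2)*3 - (-1)*(-1)]
  = (-3)*(-16) - (-1)*(-39) + 9*(-7) = -54
x = Dx/D = -162/54 = -3, y = Dy/D = 216/54 = 4, z = Dz/D = -54/54 = -1
Check eq1: (-3)(-3) + (-1)(4) + (-4)(-1) = 9 = 9 ✓
Check eq2: (-2)(-3) + (-1)(4) + (3)(-1) = -1 = -1 ✓
Check eq3: (-1)(-3) + (3)(4) + (-4)(-1) = 19 = 19 ✓

x = -3, y = 4, z = -1


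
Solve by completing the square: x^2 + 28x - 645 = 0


Start: x^2 + 28x - 645 = 0
Move constant: x^2 + 28x = 645
Half of 28 is 14, squared is 196
Add 196 to both sides: x^2 + 28x + 196 = 841
(x + 14)^2 = 841
x + 14 = ±29
x = -14 + 29 = 15 or x = -14 - 29 = -43

x = -43, x = 15


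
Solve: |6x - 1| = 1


An absolute value equation |expr| = 1 gives two cases:
Case 1: 6x - 1 = 1
  6x = 2, so x = 1/3
Case 2: 6x - 1 = -1
  6x = 0, so x = 0

x = 0, x = 1/3


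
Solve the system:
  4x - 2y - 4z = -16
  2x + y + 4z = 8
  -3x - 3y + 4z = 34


Using Cramer's rule. Expand each determinant along the first row.
D  = 4*[1*4 - 4*(-3)] - (-2)*[2*4 - 4*(-3)] + (-4)*[2*(-3) - 1*(-3)]
  = 4*(16) - (-2)*(20) + (-4)*(-3) = 116
Dx = (-16)*[1*4 - 4*(-3)] - (-2)*[8*4 - 4*34] + (-4)*[8*(-3) - 1*34]
  = (-16)*(16) - (-2)*(-104) + (-4)*(-58) = -232
Dy = 4*[8*4 - 4*34] - (-16)*[2*4 - 4*(-3)] + (-4)*[2*34 - 8*(-3)]
  = 4*(-104) - (-16)*(20) + (-4)*(92) = -464
Dz = 4*[1*34 - 8*(-3)] - (-2)*[2*34 - 8*(-3)] + (-16)*[2*(-3) - 1*(-3)]
  = 4*(58) - (-2)*(92) + (-16)*(-3) = 464
x = Dx/D = -232/116 = -2, y = Dy/D = -464/116 = -4, z = Dz/D = 464/116 = 4
Check eq1: (4)(-2) + (-2)(-4) + (-4)(4) = -16 = -16 ✓
Check eq2: (2)(-2) + (1)(-4) + (4)(4) = 8 = 8 ✓
Check eq3: (-3)(-2) + (-3)(-4) + (4)(4) = 34 = 34 ✓

x = -2, y = -4, z = 4


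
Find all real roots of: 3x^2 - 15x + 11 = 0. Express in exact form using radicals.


Using the quadratic formula: x = (-b ± sqrt(b^2 - 4ac)) / (2a)
Here a = 3, b = -15, c = 11
Discriminant = b^2 - 4ac = (-15)^2 - 4(3)(11) = 225 - 132 = 93
Since discriminant = 93 > 0, there are two real roots.
x = (15 ± sqrt(93)) / 6
Numerically: x ≈ 4.1073 or x ≈ 0.8927

x = (15 + sqrt(93)) / 6 or x = (15 - sqrt(93)) / 6


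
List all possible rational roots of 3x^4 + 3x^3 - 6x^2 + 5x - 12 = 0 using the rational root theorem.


Rational root theorem: possible roots are ±p/q where:
  p divides the constant term (-12): p ∈ {1, 2, 3, 4, 6, 12}
  q divides the leading coefficient (3): q ∈ {1, 3}

All possible rational roots: -12, -6, -4, -3, -2, -4/3, -1, -2/3, -1/3, 1/3, 2/3, 1, 4/3, 2, 3, 4, 6, 12

-12, -6, -4, -3, -2, -4/3, -1, -2/3, -1/3, 1/3, 2/3, 1, 4/3, 2, 3, 4, 6, 12


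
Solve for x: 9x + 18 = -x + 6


Starting with: 9x + 18 = -x + 6
Move all x terms to left: (9 + 1)x = 6 - 18
Simplify: 10x = -12
Divide both sides by 10: x = -6/5

x = -6/5


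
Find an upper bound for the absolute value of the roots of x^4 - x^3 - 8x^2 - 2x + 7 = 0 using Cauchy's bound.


Cauchy's bound: all roots r satisfy |r| <= 1 + max(|a_i/a_n|) for i = 0,...,n-1
where a_n is the leading coefficient.

Coefficients: [1, -1, -8, -2, 7]
Leading coefficient a_n = 1
Ratios |a_i/a_n|: 1, 8, 2, 7
Maximum ratio: 8
Cauchy's bound: |r| <= 1 + 8 = 9

Upper bound = 9


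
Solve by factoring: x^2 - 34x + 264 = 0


We need two numbers that multiply to 264 and add to -34.
Those numbers are -12 and -22 (since (-12) * (-22) = 264 and (-12) + (-22) = -34).
So x^2 - 34x + 264 = (x - 12)(x - 22) = 0
Setting each factor to zero: x = 12 or x = 22

x = 12, x = 22


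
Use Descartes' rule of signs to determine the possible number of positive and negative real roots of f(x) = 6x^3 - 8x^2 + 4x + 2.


Descartes' rule of signs:

For positive roots, count sign changes in f(x) = 6x^3 - 8x^2 + 4x + 2:
Signs of coefficients: +, -, +, +
Number of sign changes: 2
Possible positive real roots: 2, 0

For negative roots, examine f(-x) = -6x^3 - 8x^2 - 4x + 2:
Signs of coefficients: -, -, -, +
Number of sign changes: 1
Possible negative real roots: 1

Positive roots: 2 or 0; Negative roots: 1


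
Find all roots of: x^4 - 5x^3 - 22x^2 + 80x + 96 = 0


Let p(x) = x^4 - 5x^3 - 22x^2 + 80x + 96. By the rational root theorem (leading coefficient 1), any rational root is an integer divisor of 96: try ±1, ±2, ... in turn.
Test x = 1: value = 150 ≠ 0.
Test x = -1: value = 0 ✓, so (x + 1) is a factor.
Synthetic division by (x + 1): bring down 1; 1(-1) - 5 = -6; (-6)(-1) - 22 = -16; (-16)(-1) + 80 = 96; 96(-1) + 96 = 0 → quotient x^3 - 6x^2 - 16x + 96, remainder 0.
Continue with the quotient x^3 - 6x^2 - 16x + 96 (candidates must divide 96; re-test x = -1 first in case it repeats).
Test x = -1: value = 105 ≠ 0.
Test x = 2: value = 48 ≠ 0.
Test x = -2: value = 96 ≠ 0.
Test x = 3: value = 21 ≠ 0.
Test x = -3: value = 63 ≠ 0.
Test x = 4: value = 0 ✓, so (x - 4) is a factor.
Synthetic division by (x - 4): bring down 1; 1(4) - 6 = -2; (-2)(4) - 16 = -24; (-24)(4) + 96 = 0 → quotient x^2 - 2x - 24, remainder 0.
Solve the quadratic x^2 - 2x - 24 = 0: discriminant = (-2)^2 - 4(1)(-24) = 4 + 96 = 100.
sqrt(100) = 10, so x = (2 ± 10)/2: x = 6 or x = -4.
Collecting all roots found:

x = -4, x = -1, x = 4, x = 6


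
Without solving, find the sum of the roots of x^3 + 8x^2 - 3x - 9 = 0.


By Vieta's formulas for x^3 + bx^2 + cx + d = 0:
  r1 + r2 + r3 = -b/a = -8
  r1*r2 + r1*r3 + r2*r3 = c/a = -3
  r1*r2*r3 = -d/a = 9


Sum = -8


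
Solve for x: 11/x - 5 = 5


Subtract -5 from both sides: 11/x = 10
Multiply both sides by x: 11 = 10 * x
Divide by 10: x = 11/10

x = 11/10


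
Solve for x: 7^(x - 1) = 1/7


Express both sides with the same base.
1/7 = 7^(-1)
Since the bases match, equate exponents: x - 1 = -1
So x = -1 - (-1) = 0

x = 0


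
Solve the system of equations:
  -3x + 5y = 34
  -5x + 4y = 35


Using Cramer's rule:
Determinant D = (-3)(4) - (-5)(5) = -12 + 25 = 13
Dx = (34)(4) - (35)(5) = 136 - 175 = -39
Dy = (-3)(35) - (-5)(34) = -105 + 170 = 65
x = Dx/D = -39/13 = -3
y = Dy/D = 65/13 = 5

x = -3, y = 5


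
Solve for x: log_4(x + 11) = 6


Convert to exponential form: x + 11 = 4^6 = 4096
x = 4096 - 11 = 4085
Check: log_4(4085 + 11) = log_4(4096) = log_4(4096) = 6 ✓

x = 4085


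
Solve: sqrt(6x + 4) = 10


Square both sides: 6x + 4 = 10^2 = 100
6x = 100 - 4 = 96
x = 16
Check: sqrt(6*16 + 4) = sqrt(100) = 10 ✓

x = 16


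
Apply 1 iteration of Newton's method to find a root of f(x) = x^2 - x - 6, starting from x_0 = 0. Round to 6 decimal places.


Newton's method: x_(n+1) = x_n - f(x_n)/f'(x_n)
f(x) = x^2 - x - 6
f'(x) = 2x - 1

Iteration 1:
  f(0.000000) = -6.000000
  f'(0.000000) = -1.000000
  x_1 = 0.000000 - (-6.000000)/(-1.000000) = -6.000000

x_1 = -6.000000


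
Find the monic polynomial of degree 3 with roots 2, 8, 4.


A monic polynomial with roots 2, 8, 4 is:
p(x) = (x - 2)(x - 8)(x - 4)
After multiplying by (x - 2): x - 2
After multiplying by (x - 8): x^2 - 10x + 16
After multiplying by (x - 4): x^3 - 14x^2 + 56x - 64

x^3 - 14x^2 + 56x - 64


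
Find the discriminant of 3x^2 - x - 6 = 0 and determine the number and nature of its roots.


For ax^2 + bx + c = 0, discriminant D = b^2 - 4ac
Here a = 3, b = -1, c = -6
D = (-1)^2 - 4(3)(-6) = 1 + 72 = 73

D = 73 > 0 but not a perfect square
The equation has 2 distinct real irrational roots.

Discriminant = 73, 2 distinct real irrational roots


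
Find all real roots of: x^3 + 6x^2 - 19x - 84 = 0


Let p(x) = x^3 + 6x^2 - 19x - 84. By the rational root theorem (leading coefficient 1), any rational root is an integer divisor of 84: try ±1, ±2, ... in turn.
Test x = 1: value = -96 ≠ 0.
Test x = -1: value = -60 ≠ 0.
Test x = 2: value = -90 ≠ 0.
Test x = -2: value = -30 ≠ 0.
Test x = 3: value = -60 ≠ 0.
Test x = -3: value = 0 ✓, so (x + 3) is a factor.
Synthetic division by (x + 3): bring down 1; 1(-3) + 6 = 3; 3(-3) - 19 = -28; (-28)(-3) - 84 = 0 → quotient x^2 + 3x - 28, remainder 0.
Solve the quadratic x^2 + 3x - 28 = 0: discriminant = 3^2 - 4(1)(-28) = 9 + 112 = 121.
sqrt(121) = 11, so x = (-3 ± 11)/2: x = 4 or x = -7.

x = -7, x = -3, x = 4


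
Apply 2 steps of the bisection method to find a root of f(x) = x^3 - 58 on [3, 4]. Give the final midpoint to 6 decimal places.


f(x) = x^3 - 58
f(3) = -31 < 0
f(4) = 6 > 0

Step 1: midpoint = (3.000000 + 4.000000)/2 = 3.500000
  f(3.500000) = -15.125000
  f(mid) < 0, so root is in [3.500000, 4.000000]

Step 2: midpoint = (3.500000 + 4.000000)/2 = 3.750000
  f(3.750000) = -5.265625
  f(mid) < 0, so root is in [3.750000, 4.000000]

midpoint = 3.750000


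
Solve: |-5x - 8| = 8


An absolute value equation |expr| = 8 gives two cases:
Case 1: -5x - 8 = 8
  -5x = 16, so x = -16/5
Case 2: -5x - 8 = -8
  -5x = 0, so x = 0

x = -16/5, x = 0
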